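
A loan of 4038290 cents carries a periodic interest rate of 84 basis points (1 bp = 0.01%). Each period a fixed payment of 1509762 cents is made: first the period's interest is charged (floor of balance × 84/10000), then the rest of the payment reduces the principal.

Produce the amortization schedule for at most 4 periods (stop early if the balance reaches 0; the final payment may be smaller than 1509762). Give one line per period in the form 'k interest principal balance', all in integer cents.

1. interest=⌊4038290·84/10000⌋=33921; principal=1509762-33921=1475841; balance=4038290-1475841=2562449
2. interest=⌊2562449·84/10000⌋=21524; principal=1509762-21524=1488238; balance=2562449-1488238=1074211
3. interest=⌊1074211·84/10000⌋=9023; principal=min(1509762-9023,1074211)=1074211; balance=1074211-1074211=0

1 33921 1475841 2562449
2 21524 1488238 1074211
3 9023 1074211 0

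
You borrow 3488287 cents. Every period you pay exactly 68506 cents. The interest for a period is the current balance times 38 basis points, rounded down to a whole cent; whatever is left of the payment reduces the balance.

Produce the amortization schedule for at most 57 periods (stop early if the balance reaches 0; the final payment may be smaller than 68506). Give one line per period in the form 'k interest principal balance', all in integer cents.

1 13255 55251 3433036
2 13045 55461 3377575
3 12834 55672 3321903
4 12623 55883 3266020
5 12410 56096 3209924
6 12197 56309 3153615
7 11983 56523 3097092
8 11768 56738 3040354
9 11553 56953 2983401
10 11336 57170 2926231
11 11119 57387 2868844
12 10901 57605 2811239
13 10682 57824 2753415
14 10462 58044 2695371
15 10242 58264 2637107
16 10021 58485 2578622
17 9798 58708 2519914
18 9575 58931 2460983
19 9351 59155 2401828
20 9126 59380 2342448
21 8901 59605 2282843
22 8674 59832 2223011
23 8447 60059 2162952
24 8219 60287 2102665
25 7990 60516 2042149
26 7760 60746 1981403
27 7529 60977 1920426
28 7297 61209 1859217
29 7065 61441 1797776
30 6831 61675 1736101
31 6597 61909 1674192
32 6361 62145 1612047
33 6125 62381 1549666
34 5888 62618 1487048
35 5650 62856 1424192
36 5411 63095 1361097
37 5172 63334 1297763
38 4931 63575 1234188
39 4689 63817 1170371
40 4447 64059 1106312
41 4203 64303 1042009
42 3959 64547 977462
43 3714 64792 912670
44 3468 65038 847632
45 3221 65285 782347
46 2972 65534 716813
47 2723 65783 651030
48 2473 66033 584997
49 2222 66284 518713
50 1971 66535 452178
51 1718 66788 385390
52 1464 67042 318348
53 1209 67297 251051
54 953 67553 183498
55 697 67809 115689
56 439 68067 47622
57 180 47622 0

1. interest=⌊3488287·38/10000⌋=13255; principal=68506-13255=55251; balance=3488287-55251=3433036
2. interest=⌊3433036·38/10000⌋=13045; principal=68506-13045=55461; balance=3433036-55461=3377575
3. interest=⌊3377575·38/10000⌋=12834; principal=68506-12834=55672; balance=3377575-55672=3321903
4. interest=⌊3321903·38/10000⌋=12623; principal=68506-12623=55883; balance=3321903-55883=3266020
5. interest=⌊3266020·38/10000⌋=12410; principal=68506-12410=56096; balance=3266020-56096=3209924
6. interest=⌊3209924·38/10000⌋=12197; principal=68506-12197=56309; balance=3209924-56309=3153615
7. interest=⌊3153615·38/10000⌋=11983; principal=68506-11983=56523; balance=3153615-56523=3097092
8. interest=⌊3097092·38/10000⌋=11768; principal=68506-11768=56738; balance=3097092-56738=3040354
9. interest=⌊3040354·38/10000⌋=11553; principal=68506-11553=56953; balance=3040354-56953=2983401
10. interest=⌊2983401·38/10000⌋=11336; principal=68506-11336=57170; balance=2983401-57170=2926231
11. interest=⌊2926231·38/10000⌋=11119; principal=68506-11119=57387; balance=2926231-57387=2868844
12. interest=⌊2868844·38/10000⌋=10901; principal=68506-10901=57605; balance=2868844-57605=2811239
13. interest=⌊2811239·38/10000⌋=10682; principal=68506-10682=57824; balance=2811239-57824=2753415
14. interest=⌊2753415·38/10000⌋=10462; principal=68506-10462=58044; balance=2753415-58044=2695371
15. interest=⌊2695371·38/10000⌋=10242; principal=68506-10242=58264; balance=2695371-58264=2637107
16. interest=⌊2637107·38/10000⌋=10021; principal=68506-10021=58485; balance=2637107-58485=2578622
17. interest=⌊2578622·38/10000⌋=9798; principal=68506-9798=58708; balance=2578622-58708=2519914
18. interest=⌊2519914·38/10000⌋=9575; principal=68506-9575=58931; balance=2519914-58931=2460983
19. interest=⌊2460983·38/10000⌋=9351; principal=68506-9351=59155; balance=2460983-59155=2401828
20. interest=⌊2401828·38/10000⌋=9126; principal=68506-9126=59380; balance=2401828-59380=2342448
21. interest=⌊2342448·38/10000⌋=8901; principal=68506-8901=59605; balance=2342448-59605=2282843
22. interest=⌊2282843·38/10000⌋=8674; principal=68506-8674=59832; balance=2282843-59832=2223011
23. interest=⌊2223011·38/10000⌋=8447; principal=68506-8447=60059; balance=2223011-60059=2162952
24. interest=⌊2162952·38/10000⌋=8219; principal=68506-8219=60287; balance=2162952-60287=2102665
25. interest=⌊2102665·38/10000⌋=7990; principal=68506-7990=60516; balance=2102665-60516=2042149
26. interest=⌊2042149·38/10000⌋=7760; principal=68506-7760=60746; balance=2042149-60746=1981403
27. interest=⌊1981403·38/10000⌋=7529; principal=68506-7529=60977; balance=1981403-60977=1920426
28. interest=⌊1920426·38/10000⌋=7297; principal=68506-7297=61209; balance=1920426-61209=1859217
29. interest=⌊1859217·38/10000⌋=7065; principal=68506-7065=61441; balance=1859217-61441=1797776
30. interest=⌊1797776·38/10000⌋=6831; principal=68506-6831=61675; balance=1797776-61675=1736101
31. interest=⌊1736101·38/10000⌋=6597; principal=68506-6597=61909; balance=1736101-61909=1674192
32. interest=⌊1674192·38/10000⌋=6361; principal=68506-6361=62145; balance=1674192-62145=1612047
33. interest=⌊1612047·38/10000⌋=6125; principal=68506-6125=62381; balance=1612047-62381=1549666
34. interest=⌊1549666·38/10000⌋=5888; principal=68506-5888=62618; balance=1549666-62618=1487048
35. interest=⌊1487048·38/10000⌋=5650; principal=68506-5650=62856; balance=1487048-62856=1424192
36. interest=⌊1424192·38/10000⌋=5411; principal=68506-5411=63095; balance=1424192-63095=1361097
37. interest=⌊1361097·38/10000⌋=5172; principal=68506-5172=63334; balance=1361097-63334=1297763
38. interest=⌊1297763·38/10000⌋=4931; principal=68506-4931=63575; balance=1297763-63575=1234188
39. interest=⌊1234188·38/10000⌋=4689; principal=68506-4689=63817; balance=1234188-63817=1170371
40. interest=⌊1170371·38/10000⌋=4447; principal=68506-4447=64059; balance=1170371-64059=1106312
41. interest=⌊1106312·38/10000⌋=4203; principal=68506-4203=64303; balance=1106312-64303=1042009
42. interest=⌊1042009·38/10000⌋=3959; principal=68506-3959=64547; balance=1042009-64547=977462
43. interest=⌊977462·38/10000⌋=3714; principal=68506-3714=64792; balance=977462-64792=912670
44. interest=⌊912670·38/10000⌋=3468; principal=68506-3468=65038; balance=912670-65038=847632
45. interest=⌊847632·38/10000⌋=3221; principal=68506-3221=65285; balance=847632-65285=782347
46. interest=⌊782347·38/10000⌋=2972; principal=68506-2972=65534; balance=782347-65534=716813
47. interest=⌊716813·38/10000⌋=2723; principal=68506-2723=65783; balance=716813-65783=651030
48. interest=⌊651030·38/10000⌋=2473; principal=68506-2473=66033; balance=651030-66033=584997
49. interest=⌊584997·38/10000⌋=2222; principal=68506-2222=66284; balance=584997-66284=518713
50. interest=⌊518713·38/10000⌋=1971; principal=68506-1971=66535; balance=518713-66535=452178
51. interest=⌊452178·38/10000⌋=1718; principal=68506-1718=66788; balance=452178-66788=385390
52. interest=⌊385390·38/10000⌋=1464; principal=68506-1464=67042; balance=385390-67042=318348
53. interest=⌊318348·38/10000⌋=1209; principal=68506-1209=67297; balance=318348-67297=251051
54. interest=⌊251051·38/10000⌋=953; principal=68506-953=67553; balance=251051-67553=183498
55. interest=⌊183498·38/10000⌋=697; principal=68506-697=67809; balance=183498-67809=115689
56. interest=⌊115689·38/10000⌋=439; principal=68506-439=68067; balance=115689-68067=47622
57. interest=⌊47622·38/10000⌋=180; principal=min(68506-180,47622)=47622; balance=47622-47622=0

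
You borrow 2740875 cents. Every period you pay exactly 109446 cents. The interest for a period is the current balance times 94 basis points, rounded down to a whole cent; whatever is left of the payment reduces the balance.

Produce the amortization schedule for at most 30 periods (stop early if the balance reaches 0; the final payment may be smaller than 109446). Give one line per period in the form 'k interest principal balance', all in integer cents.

1 25764 83682 2657193
2 24977 84469 2572724
3 24183 85263 2487461
4 23382 86064 2401397
5 22573 86873 2314524
6 21756 87690 2226834
7 20932 88514 2138320
8 20100 89346 2048974
9 19260 90186 1958788
10 18412 91034 1867754
11 17556 91890 1775864
12 16693 92753 1683111
13 15821 93625 1589486
14 14941 94505 1494981
15 14052 95394 1399587
16 13156 96290 1303297
17 12250 97196 1206101
18 11337 98109 1107992
19 10415 99031 1008961
20 9484 99962 908999
21 8544 100902 808097
22 7596 101850 706247
23 6638 102808 603439
24 5672 103774 499665
25 4696 104750 394915
26 3712 105734 289181
27 2718 106728 182453
28 1715 107731 74722
29 702 74722 0

1. interest=⌊2740875·94/10000⌋=25764; principal=109446-25764=83682; balance=2740875-83682=2657193
2. interest=⌊2657193·94/10000⌋=24977; principal=109446-24977=84469; balance=2657193-84469=2572724
3. interest=⌊2572724·94/10000⌋=24183; principal=109446-24183=85263; balance=2572724-85263=2487461
4. interest=⌊2487461·94/10000⌋=23382; principal=109446-23382=86064; balance=2487461-86064=2401397
5. interest=⌊2401397·94/10000⌋=22573; principal=109446-22573=86873; balance=2401397-86873=2314524
6. interest=⌊2314524·94/10000⌋=21756; principal=109446-21756=87690; balance=2314524-87690=2226834
7. interest=⌊2226834·94/10000⌋=20932; principal=109446-20932=88514; balance=2226834-88514=2138320
8. interest=⌊2138320·94/10000⌋=20100; principal=109446-20100=89346; balance=2138320-89346=2048974
9. interest=⌊2048974·94/10000⌋=19260; principal=109446-19260=90186; balance=2048974-90186=1958788
10. interest=⌊1958788·94/10000⌋=18412; principal=109446-18412=91034; balance=1958788-91034=1867754
11. interest=⌊1867754·94/10000⌋=17556; principal=109446-17556=91890; balance=1867754-91890=1775864
12. interest=⌊1775864·94/10000⌋=16693; principal=109446-16693=92753; balance=1775864-92753=1683111
13. interest=⌊1683111·94/10000⌋=15821; principal=109446-15821=93625; balance=1683111-93625=1589486
14. interest=⌊1589486·94/10000⌋=14941; principal=109446-14941=94505; balance=1589486-94505=1494981
15. interest=⌊1494981·94/10000⌋=14052; principal=109446-14052=95394; balance=1494981-95394=1399587
16. interest=⌊1399587·94/10000⌋=13156; principal=109446-13156=96290; balance=1399587-96290=1303297
17. interest=⌊1303297·94/10000⌋=12250; principal=109446-12250=97196; balance=1303297-97196=1206101
18. interest=⌊1206101·94/10000⌋=11337; principal=109446-11337=98109; balance=1206101-98109=1107992
19. interest=⌊1107992·94/10000⌋=10415; principal=109446-10415=99031; balance=1107992-99031=1008961
20. interest=⌊1008961·94/10000⌋=9484; principal=109446-9484=99962; balance=1008961-99962=908999
21. interest=⌊908999·94/10000⌋=8544; principal=109446-8544=100902; balance=908999-100902=808097
22. interest=⌊808097·94/10000⌋=7596; principal=109446-7596=101850; balance=808097-101850=706247
23. interest=⌊706247·94/10000⌋=6638; principal=109446-6638=102808; balance=706247-102808=603439
24. interest=⌊603439·94/10000⌋=5672; principal=109446-5672=103774; balance=603439-103774=499665
25. interest=⌊499665·94/10000⌋=4696; principal=109446-4696=104750; balance=499665-104750=394915
26. interest=⌊394915·94/10000⌋=3712; principal=109446-3712=105734; balance=394915-105734=289181
27. interest=⌊289181·94/10000⌋=2718; principal=109446-2718=106728; balance=289181-106728=182453
28. interest=⌊182453·94/10000⌋=1715; principal=109446-1715=107731; balance=182453-107731=74722
29. interest=⌊74722·94/10000⌋=702; principal=min(109446-702,74722)=74722; balance=74722-74722=0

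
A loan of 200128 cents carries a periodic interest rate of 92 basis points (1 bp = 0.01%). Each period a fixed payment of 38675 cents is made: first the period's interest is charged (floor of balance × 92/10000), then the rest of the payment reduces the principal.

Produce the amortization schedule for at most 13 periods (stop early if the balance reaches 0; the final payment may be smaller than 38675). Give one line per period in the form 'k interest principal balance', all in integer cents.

1 1841 36834 163294
2 1502 37173 126121
3 1160 37515 88606
4 815 37860 50746
5 466 38209 12537
6 115 12537 0

1. interest=⌊200128·92/10000⌋=1841; principal=38675-1841=36834; balance=200128-36834=163294
2. interest=⌊163294·92/10000⌋=1502; principal=38675-1502=37173; balance=163294-37173=126121
3. interest=⌊126121·92/10000⌋=1160; principal=38675-1160=37515; balance=126121-37515=88606
4. interest=⌊88606·92/10000⌋=815; principal=38675-815=37860; balance=88606-37860=50746
5. interest=⌊50746·92/10000⌋=466; principal=38675-466=38209; balance=50746-38209=12537
6. interest=⌊12537·92/10000⌋=115; principal=min(38675-115,12537)=12537; balance=12537-12537=0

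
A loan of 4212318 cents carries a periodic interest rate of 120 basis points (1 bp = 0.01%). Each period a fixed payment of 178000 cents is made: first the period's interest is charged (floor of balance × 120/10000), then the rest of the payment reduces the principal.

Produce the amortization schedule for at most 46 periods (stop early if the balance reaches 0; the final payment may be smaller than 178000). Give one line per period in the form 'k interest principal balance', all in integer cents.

1 50547 127453 4084865
2 49018 128982 3955883
3 47470 130530 3825353
4 45904 132096 3693257
5 44319 133681 3559576
6 42714 135286 3424290
7 41091 136909 3287381
8 39448 138552 3148829
9 37785 140215 3008614
10 36103 141897 2866717
11 34400 143600 2723117
12 32677 145323 2577794
13 30933 147067 2430727
14 29168 148832 2281895
15 27382 150618 2131277
16 25575 152425 1978852
17 23746 154254 1824598
18 21895 156105 1668493
19 20021 157979 1510514
20 18126 159874 1350640
21 16207 161793 1188847
22 14266 163734 1025113
23 12301 165699 859414
24 10312 167688 691726
25 8300 169700 522026
26 6264 171736 350290
27 4203 173797 176493
28 2117 175883 610
29 7 610 0

1. interest=⌊4212318·120/10000⌋=50547; principal=178000-50547=127453; balance=4212318-127453=4084865
2. interest=⌊4084865·120/10000⌋=49018; principal=178000-49018=128982; balance=4084865-128982=3955883
3. interest=⌊3955883·120/10000⌋=47470; principal=178000-47470=130530; balance=3955883-130530=3825353
4. interest=⌊3825353·120/10000⌋=45904; principal=178000-45904=132096; balance=3825353-132096=3693257
5. interest=⌊3693257·120/10000⌋=44319; principal=178000-44319=133681; balance=3693257-133681=3559576
6. interest=⌊3559576·120/10000⌋=42714; principal=178000-42714=135286; balance=3559576-135286=3424290
7. interest=⌊3424290·120/10000⌋=41091; principal=178000-41091=136909; balance=3424290-136909=3287381
8. interest=⌊3287381·120/10000⌋=39448; principal=178000-39448=138552; balance=3287381-138552=3148829
9. interest=⌊3148829·120/10000⌋=37785; principal=178000-37785=140215; balance=3148829-140215=3008614
10. interest=⌊3008614·120/10000⌋=36103; principal=178000-36103=141897; balance=3008614-141897=2866717
11. interest=⌊2866717·120/10000⌋=34400; principal=178000-34400=143600; balance=2866717-143600=2723117
12. interest=⌊2723117·120/10000⌋=32677; principal=178000-32677=145323; balance=2723117-145323=2577794
13. interest=⌊2577794·120/10000⌋=30933; principal=178000-30933=147067; balance=2577794-147067=2430727
14. interest=⌊2430727·120/10000⌋=29168; principal=178000-29168=148832; balance=2430727-148832=2281895
15. interest=⌊2281895·120/10000⌋=27382; principal=178000-27382=150618; balance=2281895-150618=2131277
16. interest=⌊2131277·120/10000⌋=25575; principal=178000-25575=152425; balance=2131277-152425=1978852
17. interest=⌊1978852·120/10000⌋=23746; principal=178000-23746=154254; balance=1978852-154254=1824598
18. interest=⌊1824598·120/10000⌋=21895; principal=178000-21895=156105; balance=1824598-156105=1668493
19. interest=⌊1668493·120/10000⌋=20021; principal=178000-20021=157979; balance=1668493-157979=1510514
20. interest=⌊1510514·120/10000⌋=18126; principal=178000-18126=159874; balance=1510514-159874=1350640
21. interest=⌊1350640·120/10000⌋=16207; principal=178000-16207=161793; balance=1350640-161793=1188847
22. interest=⌊1188847·120/10000⌋=14266; principal=178000-14266=163734; balance=1188847-163734=1025113
23. interest=⌊1025113·120/10000⌋=12301; principal=178000-12301=165699; balance=1025113-165699=859414
24. interest=⌊859414·120/10000⌋=10312; principal=178000-10312=167688; balance=859414-167688=691726
25. interest=⌊691726·120/10000⌋=8300; principal=178000-8300=169700; balance=691726-169700=522026
26. interest=⌊522026·120/10000⌋=6264; principal=178000-6264=171736; balance=522026-171736=350290
27. interest=⌊350290·120/10000⌋=4203; principal=178000-4203=173797; balance=350290-173797=176493
28. interest=⌊176493·120/10000⌋=2117; principal=178000-2117=175883; balance=176493-175883=610
29. interest=⌊610·120/10000⌋=7; principal=min(178000-7,610)=610; balance=610-610=0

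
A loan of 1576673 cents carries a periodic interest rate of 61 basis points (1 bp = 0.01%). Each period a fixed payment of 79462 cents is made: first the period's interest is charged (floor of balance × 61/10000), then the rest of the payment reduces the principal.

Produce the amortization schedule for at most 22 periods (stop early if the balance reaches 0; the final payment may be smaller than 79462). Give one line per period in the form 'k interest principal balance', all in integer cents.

1 9617 69845 1506828
2 9191 70271 1436557
3 8762 70700 1365857
4 8331 71131 1294726
5 7897 71565 1223161
6 7461 72001 1151160
7 7022 72440 1078720
8 6580 72882 1005838
9 6135 73327 932511
10 5688 73774 858737
11 5238 74224 784513
12 4785 74677 709836
13 4329 75133 634703
14 3871 75591 559112
15 3410 76052 483060
16 2946 76516 406544
17 2479 76983 329561
18 2010 77452 252109
19 1537 77925 174184
20 1062 78400 95784
21 584 78878 16906
22 103 16906 0

1. interest=⌊1576673·61/10000⌋=9617; principal=79462-9617=69845; balance=1576673-69845=1506828
2. interest=⌊1506828·61/10000⌋=9191; principal=79462-9191=70271; balance=1506828-70271=1436557
3. interest=⌊1436557·61/10000⌋=8762; principal=79462-8762=70700; balance=1436557-70700=1365857
4. interest=⌊1365857·61/10000⌋=8331; principal=79462-8331=71131; balance=1365857-71131=1294726
5. interest=⌊1294726·61/10000⌋=7897; principal=79462-7897=71565; balance=1294726-71565=1223161
6. interest=⌊1223161·61/10000⌋=7461; principal=79462-7461=72001; balance=1223161-72001=1151160
7. interest=⌊1151160·61/10000⌋=7022; principal=79462-7022=72440; balance=1151160-72440=1078720
8. interest=⌊1078720·61/10000⌋=6580; principal=79462-6580=72882; balance=1078720-72882=1005838
9. interest=⌊1005838·61/10000⌋=6135; principal=79462-6135=73327; balance=1005838-73327=932511
10. interest=⌊932511·61/10000⌋=5688; principal=79462-5688=73774; balance=932511-73774=858737
11. interest=⌊858737·61/10000⌋=5238; principal=79462-5238=74224; balance=858737-74224=784513
12. interest=⌊784513·61/10000⌋=4785; principal=79462-4785=74677; balance=784513-74677=709836
13. interest=⌊709836·61/10000⌋=4329; principal=79462-4329=75133; balance=709836-75133=634703
14. interest=⌊634703·61/10000⌋=3871; principal=79462-3871=75591; balance=634703-75591=559112
15. interest=⌊559112·61/10000⌋=3410; principal=79462-3410=76052; balance=559112-76052=483060
16. interest=⌊483060·61/10000⌋=2946; principal=79462-2946=76516; balance=483060-76516=406544
17. interest=⌊406544·61/10000⌋=2479; principal=79462-2479=76983; balance=406544-76983=329561
18. interest=⌊329561·61/10000⌋=2010; principal=79462-2010=77452; balance=329561-77452=252109
19. interest=⌊252109·61/10000⌋=1537; principal=79462-1537=77925; balance=252109-77925=174184
20. interest=⌊174184·61/10000⌋=1062; principal=79462-1062=78400; balance=174184-78400=95784
21. interest=⌊95784·61/10000⌋=584; principal=79462-584=78878; balance=95784-78878=16906
22. interest=⌊16906·61/10000⌋=103; principal=min(79462-103,16906)=16906; balance=16906-16906=0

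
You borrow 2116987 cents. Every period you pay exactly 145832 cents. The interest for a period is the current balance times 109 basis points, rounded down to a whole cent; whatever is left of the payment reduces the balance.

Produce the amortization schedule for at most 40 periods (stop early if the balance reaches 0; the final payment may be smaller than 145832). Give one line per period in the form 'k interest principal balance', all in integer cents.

1. interest=⌊2116987·109/10000⌋=23075; principal=145832-23075=122757; balance=2116987-122757=1994230
2. interest=⌊1994230·109/10000⌋=21737; principal=145832-21737=124095; balance=1994230-124095=1870135
3. interest=⌊1870135·109/10000⌋=20384; principal=145832-20384=125448; balance=1870135-125448=1744687
4. interest=⌊1744687·109/10000⌋=19017; principal=145832-19017=126815; balance=1744687-126815=1617872
5. interest=⌊1617872·109/10000⌋=17634; principal=145832-17634=128198; balance=1617872-128198=1489674
6. interest=⌊1489674·109/10000⌋=16237; principal=145832-16237=129595; balance=1489674-129595=1360079
7. interest=⌊1360079·109/10000⌋=14824; principal=145832-14824=131008; balance=1360079-131008=1229071
8. interest=⌊1229071·109/10000⌋=13396; principal=145832-13396=132436; balance=1229071-132436=1096635
9. interest=⌊1096635·109/10000⌋=11953; principal=145832-11953=133879; balance=1096635-133879=962756
10. interest=⌊962756·109/10000⌋=10494; principal=145832-10494=135338; balance=962756-135338=827418
11. interest=⌊827418·109/10000⌋=9018; principal=145832-9018=136814; balance=827418-136814=690604
12. interest=⌊690604·109/10000⌋=7527; principal=145832-7527=138305; balance=690604-138305=552299
13. interest=⌊552299·109/10000⌋=6020; principal=145832-6020=139812; balance=552299-139812=412487
14. interest=⌊412487·109/10000⌋=4496; principal=145832-4496=141336; balance=412487-141336=271151
15. interest=⌊271151·109/10000⌋=2955; principal=145832-2955=142877; balance=271151-142877=128274
16. interest=⌊128274·109/10000⌋=1398; principal=min(145832-1398,128274)=128274; balance=128274-128274=0

1 23075 122757 1994230
2 21737 124095 1870135
3 20384 125448 1744687
4 19017 126815 1617872
5 17634 128198 1489674
6 16237 129595 1360079
7 14824 131008 1229071
8 13396 132436 1096635
9 11953 133879 962756
10 10494 135338 827418
11 9018 136814 690604
12 7527 138305 552299
13 6020 139812 412487
14 4496 141336 271151
15 2955 142877 128274
16 1398 128274 0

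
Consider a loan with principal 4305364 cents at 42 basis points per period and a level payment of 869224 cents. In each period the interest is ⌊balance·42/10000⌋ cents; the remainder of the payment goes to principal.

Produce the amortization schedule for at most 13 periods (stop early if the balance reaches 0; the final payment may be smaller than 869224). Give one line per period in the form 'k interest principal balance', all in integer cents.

1 18082 851142 3454222
2 14507 854717 2599505
3 10917 858307 1741198
4 7313 861911 879287
5 3693 865531 13756
6 57 13756 0

1. interest=⌊4305364·42/10000⌋=18082; principal=869224-18082=851142; balance=4305364-851142=3454222
2. interest=⌊3454222·42/10000⌋=14507; principal=869224-14507=854717; balance=3454222-854717=2599505
3. interest=⌊2599505·42/10000⌋=10917; principal=869224-10917=858307; balance=2599505-858307=1741198
4. interest=⌊1741198·42/10000⌋=7313; principal=869224-7313=861911; balance=1741198-861911=879287
5. interest=⌊879287·42/10000⌋=3693; principal=869224-3693=865531; balance=879287-865531=13756
6. interest=⌊13756·42/10000⌋=57; principal=min(869224-57,13756)=13756; balance=13756-13756=0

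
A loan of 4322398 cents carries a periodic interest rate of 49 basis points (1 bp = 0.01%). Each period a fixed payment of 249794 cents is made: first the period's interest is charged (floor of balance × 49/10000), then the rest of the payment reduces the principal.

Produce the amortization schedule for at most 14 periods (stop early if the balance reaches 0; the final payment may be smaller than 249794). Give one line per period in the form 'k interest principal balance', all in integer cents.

1 21179 228615 4093783
2 20059 229735 3864048
3 18933 230861 3633187
4 17802 231992 3401195
5 16665 233129 3168066
6 15523 234271 2933795
7 14375 235419 2698376
8 13222 236572 2461804
9 12062 237732 2224072
10 10897 238897 1985175
11 9727 240067 1745108
12 8551 241243 1503865
13 7368 242426 1261439
14 6181 243613 1017826

1. interest=⌊4322398·49/10000⌋=21179; principal=249794-21179=228615; balance=4322398-228615=4093783
2. interest=⌊4093783·49/10000⌋=20059; principal=249794-20059=229735; balance=4093783-229735=3864048
3. interest=⌊3864048·49/10000⌋=18933; principal=249794-18933=230861; balance=3864048-230861=3633187
4. interest=⌊3633187·49/10000⌋=17802; principal=249794-17802=231992; balance=3633187-231992=3401195
5. interest=⌊3401195·49/10000⌋=16665; principal=249794-16665=233129; balance=3401195-233129=3168066
6. interest=⌊3168066·49/10000⌋=15523; principal=249794-15523=234271; balance=3168066-234271=2933795
7. interest=⌊2933795·49/10000⌋=14375; principal=249794-14375=235419; balance=2933795-235419=2698376
8. interest=⌊2698376·49/10000⌋=13222; principal=249794-13222=236572; balance=2698376-236572=2461804
9. interest=⌊2461804·49/10000⌋=12062; principal=249794-12062=237732; balance=2461804-237732=2224072
10. interest=⌊2224072·49/10000⌋=10897; principal=249794-10897=238897; balance=2224072-238897=1985175
11. interest=⌊1985175·49/10000⌋=9727; principal=249794-9727=240067; balance=1985175-240067=1745108
12. interest=⌊1745108·49/10000⌋=8551; principal=249794-8551=241243; balance=1745108-241243=1503865
13. interest=⌊1503865·49/10000⌋=7368; principal=249794-7368=242426; balance=1503865-242426=1261439
14. interest=⌊1261439·49/10000⌋=6181; principal=249794-6181=243613; balance=1261439-243613=1017826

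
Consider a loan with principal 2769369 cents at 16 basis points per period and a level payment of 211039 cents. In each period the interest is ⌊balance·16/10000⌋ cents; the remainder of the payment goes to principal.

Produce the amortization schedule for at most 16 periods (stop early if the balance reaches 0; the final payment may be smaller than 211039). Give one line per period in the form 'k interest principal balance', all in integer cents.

1 4430 206609 2562760
2 4100 206939 2355821
3 3769 207270 2148551
4 3437 207602 1940949
5 3105 207934 1733015
6 2772 208267 1524748
7 2439 208600 1316148
8 2105 208934 1107214
9 1771 209268 897946
10 1436 209603 688343
11 1101 209938 478405
12 765 210274 268131
13 429 210610 57521
14 92 57521 0

1. interest=⌊2769369·16/10000⌋=4430; principal=211039-4430=206609; balance=2769369-206609=2562760
2. interest=⌊2562760·16/10000⌋=4100; principal=211039-4100=206939; balance=2562760-206939=2355821
3. interest=⌊2355821·16/10000⌋=3769; principal=211039-3769=207270; balance=2355821-207270=2148551
4. interest=⌊2148551·16/10000⌋=3437; principal=211039-3437=207602; balance=2148551-207602=1940949
5. interest=⌊1940949·16/10000⌋=3105; principal=211039-3105=207934; balance=1940949-207934=1733015
6. interest=⌊1733015·16/10000⌋=2772; principal=211039-2772=208267; balance=1733015-208267=1524748
7. interest=⌊1524748·16/10000⌋=2439; principal=211039-2439=208600; balance=1524748-208600=1316148
8. interest=⌊1316148·16/10000⌋=2105; principal=211039-2105=208934; balance=1316148-208934=1107214
9. interest=⌊1107214·16/10000⌋=1771; principal=211039-1771=209268; balance=1107214-209268=897946
10. interest=⌊897946·16/10000⌋=1436; principal=211039-1436=209603; balance=897946-209603=688343
11. interest=⌊688343·16/10000⌋=1101; principal=211039-1101=209938; balance=688343-209938=478405
12. interest=⌊478405·16/10000⌋=765; principal=211039-765=210274; balance=478405-210274=268131
13. interest=⌊268131·16/10000⌋=429; principal=211039-429=210610; balance=268131-210610=57521
14. interest=⌊57521·16/10000⌋=92; principal=min(211039-92,57521)=57521; balance=57521-57521=0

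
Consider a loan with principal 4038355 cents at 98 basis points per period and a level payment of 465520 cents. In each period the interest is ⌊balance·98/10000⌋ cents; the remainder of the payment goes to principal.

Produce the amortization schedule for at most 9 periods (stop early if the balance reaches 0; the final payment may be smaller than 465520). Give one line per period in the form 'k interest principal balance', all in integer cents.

1 39575 425945 3612410
2 35401 430119 3182291
3 31186 434334 2747957
4 26929 438591 2309366
5 22631 442889 1866477
6 18291 447229 1419248
7 13908 451612 967636
8 9482 456038 511598
9 5013 460507 51091

1. interest=⌊4038355·98/10000⌋=39575; principal=465520-39575=425945; balance=4038355-425945=3612410
2. interest=⌊3612410·98/10000⌋=35401; principal=465520-35401=430119; balance=3612410-430119=3182291
3. interest=⌊3182291·98/10000⌋=31186; principal=465520-31186=434334; balance=3182291-434334=2747957
4. interest=⌊2747957·98/10000⌋=26929; principal=465520-26929=438591; balance=2747957-438591=2309366
5. interest=⌊2309366·98/10000⌋=22631; principal=465520-22631=442889; balance=2309366-442889=1866477
6. interest=⌊1866477·98/10000⌋=18291; principal=465520-18291=447229; balance=1866477-447229=1419248
7. interest=⌊1419248·98/10000⌋=13908; principal=465520-13908=451612; balance=1419248-451612=967636
8. interest=⌊967636·98/10000⌋=9482; principal=465520-9482=456038; balance=967636-456038=511598
9. interest=⌊511598·98/10000⌋=5013; principal=465520-5013=460507; balance=511598-460507=51091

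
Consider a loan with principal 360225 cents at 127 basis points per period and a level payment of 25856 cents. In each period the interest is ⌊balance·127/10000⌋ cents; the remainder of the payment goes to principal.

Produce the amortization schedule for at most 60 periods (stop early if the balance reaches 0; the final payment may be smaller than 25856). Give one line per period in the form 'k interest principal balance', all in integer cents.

1. interest=⌊360225·127/10000⌋=4574; principal=25856-4574=21282; balance=360225-21282=338943
2. interest=⌊338943·127/10000⌋=4304; principal=25856-4304=21552; balance=338943-21552=317391
3. interest=⌊317391·127/10000⌋=4030; principal=25856-4030=21826; balance=317391-21826=295565
4. interest=⌊295565·127/10000⌋=3753; principal=25856-3753=22103; balance=295565-22103=273462
5. interest=⌊273462·127/10000⌋=3472; principal=25856-3472=22384; balance=273462-22384=251078
6. interest=⌊251078·127/10000⌋=3188; principal=25856-3188=22668; balance=251078-22668=228410
7. interest=⌊228410·127/10000⌋=2900; principal=25856-2900=22956; balance=228410-22956=205454
8. interest=⌊205454·127/10000⌋=2609; principal=25856-2609=23247; balance=205454-23247=182207
9. interest=⌊182207·127/10000⌋=2314; principal=25856-2314=23542; balance=182207-23542=158665
10. interest=⌊158665·127/10000⌋=2015; principal=25856-2015=23841; balance=158665-23841=134824
11. interest=⌊134824·127/10000⌋=1712; principal=25856-1712=24144; balance=134824-24144=110680
12. interest=⌊110680·127/10000⌋=1405; principal=25856-1405=24451; balance=110680-24451=86229
13. interest=⌊86229·127/10000⌋=1095; principal=25856-1095=24761; balance=86229-24761=61468
14. interest=⌊61468·127/10000⌋=780; principal=25856-780=25076; balance=61468-25076=36392
15. interest=⌊36392·127/10000⌋=462; principal=25856-462=25394; balance=36392-25394=10998
16. interest=⌊10998·127/10000⌋=139; principal=min(25856-139,10998)=10998; balance=10998-10998=0

1 4574 21282 338943
2 4304 21552 317391
3 4030 21826 295565
4 3753 22103 273462
5 3472 22384 251078
6 3188 22668 228410
7 2900 22956 205454
8 2609 23247 182207
9 2314 23542 158665
10 2015 23841 134824
11 1712 24144 110680
12 1405 24451 86229
13 1095 24761 61468
14 780 25076 36392
15 462 25394 10998
16 139 10998 0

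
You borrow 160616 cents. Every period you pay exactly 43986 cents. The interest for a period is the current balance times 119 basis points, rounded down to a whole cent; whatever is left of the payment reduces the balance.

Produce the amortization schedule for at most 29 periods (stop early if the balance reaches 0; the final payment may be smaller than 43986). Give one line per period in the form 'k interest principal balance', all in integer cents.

1. interest=⌊160616·119/10000⌋=1911; principal=43986-1911=42075; balance=160616-42075=118541
2. interest=⌊118541·119/10000⌋=1410; principal=43986-1410=42576; balance=118541-42576=75965
3. interest=⌊75965·119/10000⌋=903; principal=43986-903=43083; balance=75965-43083=32882
4. interest=⌊32882·119/10000⌋=391; principal=min(43986-391,32882)=32882; balance=32882-32882=0

1 1911 42075 118541
2 1410 42576 75965
3 903 43083 32882
4 391 32882 0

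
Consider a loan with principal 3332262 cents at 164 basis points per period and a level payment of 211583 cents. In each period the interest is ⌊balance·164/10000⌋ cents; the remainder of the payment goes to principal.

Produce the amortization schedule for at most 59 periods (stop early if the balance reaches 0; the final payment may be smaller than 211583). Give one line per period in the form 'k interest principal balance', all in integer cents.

1. interest=⌊3332262·164/10000⌋=54649; principal=211583-54649=156934; balance=3332262-156934=3175328
2. interest=⌊3175328·164/10000⌋=52075; principal=211583-52075=159508; balance=3175328-159508=3015820
3. interest=⌊3015820·164/10000⌋=49459; principal=211583-49459=162124; balance=3015820-162124=2853696
4. interest=⌊2853696·164/10000⌋=46800; principal=211583-46800=164783; balance=2853696-164783=2688913
5. interest=⌊2688913·164/10000⌋=44098; principal=211583-44098=167485; balance=2688913-167485=2521428
6. interest=⌊2521428·164/10000⌋=41351; principal=211583-41351=170232; balance=2521428-170232=2351196
7. interest=⌊2351196·164/10000⌋=38559; principal=211583-38559=173024; balance=2351196-173024=2178172
8. interest=⌊2178172·164/10000⌋=35722; principal=211583-35722=175861; balance=2178172-175861=2002311
9. interest=⌊2002311·164/10000⌋=32837; principal=211583-32837=178746; balance=2002311-178746=1823565
10. interest=⌊1823565·164/10000⌋=29906; principal=211583-29906=181677; balance=1823565-181677=1641888
11. interest=⌊1641888·164/10000⌋=26926; principal=211583-26926=184657; balance=1641888-184657=1457231
12. interest=⌊1457231·164/10000⌋=23898; principal=211583-23898=187685; balance=1457231-187685=1269546
13. interest=⌊1269546·164/10000⌋=20820; principal=211583-20820=190763; balance=1269546-190763=1078783
14. interest=⌊1078783·164/10000⌋=17692; principal=211583-17692=193891; balance=1078783-193891=884892
15. interest=⌊884892·164/10000⌋=14512; principal=211583-14512=197071; balance=884892-197071=687821
16. interest=⌊687821·164/10000⌋=11280; principal=211583-11280=200303; balance=687821-200303=487518
17. interest=⌊487518·164/10000⌋=7995; principal=211583-7995=203588; balance=487518-203588=283930
18. interest=⌊283930·164/10000⌋=4656; principal=211583-4656=206927; balance=283930-206927=77003
19. interest=⌊77003·164/10000⌋=1262; principal=min(211583-1262,77003)=77003; balance=77003-77003=0

1 54649 156934 3175328
2 52075 159508 3015820
3 49459 162124 2853696
4 46800 164783 2688913
5 44098 167485 2521428
6 41351 170232 2351196
7 38559 173024 2178172
8 35722 175861 2002311
9 32837 178746 1823565
10 29906 181677 1641888
11 26926 184657 1457231
12 23898 187685 1269546
13 20820 190763 1078783
14 17692 193891 884892
15 14512 197071 687821
16 11280 200303 487518
17 7995 203588 283930
18 4656 206927 77003
19 1262 77003 0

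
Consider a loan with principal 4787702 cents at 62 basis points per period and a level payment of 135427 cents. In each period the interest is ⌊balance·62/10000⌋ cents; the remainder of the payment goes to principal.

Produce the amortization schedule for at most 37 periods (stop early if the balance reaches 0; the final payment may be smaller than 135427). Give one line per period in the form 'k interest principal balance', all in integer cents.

1 29683 105744 4681958
2 29028 106399 4575559
3 28368 107059 4468500
4 27704 107723 4360777
5 27036 108391 4252386
6 26364 109063 4143323
7 25688 109739 4033584
8 25008 110419 3923165
9 24323 111104 3812061
10 23634 111793 3700268
11 22941 112486 3587782
12 22244 113183 3474599
13 21542 113885 3360714
14 20836 114591 3246123
15 20125 115302 3130821
16 19411 116016 3014805
17 18691 116736 2898069
18 17968 117459 2780610
19 17239 118188 2662422
20 16507 118920 2543502
21 15769 119658 2423844
22 15027 120400 2303444
23 14281 121146 2182298
24 13530 121897 2060401
25 12774 122653 1937748
26 12014 123413 1814335
27 11248 124179 1690156
28 10478 124949 1565207
29 9704 125723 1439484
30 8924 126503 1312981
31 8140 127287 1185694
32 7351 128076 1057618
33 6557 128870 928748
34 5758 129669 799079
35 4954 130473 668606
36 4145 131282 537324
37 3331 132096 405228

1. interest=⌊4787702·62/10000⌋=29683; principal=135427-29683=105744; balance=4787702-105744=4681958
2. interest=⌊4681958·62/10000⌋=29028; principal=135427-29028=106399; balance=4681958-106399=4575559
3. interest=⌊4575559·62/10000⌋=28368; principal=135427-28368=107059; balance=4575559-107059=4468500
4. interest=⌊4468500·62/10000⌋=27704; principal=135427-27704=107723; balance=4468500-107723=4360777
5. interest=⌊4360777·62/10000⌋=27036; principal=135427-27036=108391; balance=4360777-108391=4252386
6. interest=⌊4252386·62/10000⌋=26364; principal=135427-26364=109063; balance=4252386-109063=4143323
7. interest=⌊4143323·62/10000⌋=25688; principal=135427-25688=109739; balance=4143323-109739=4033584
8. interest=⌊4033584·62/10000⌋=25008; principal=135427-25008=110419; balance=4033584-110419=3923165
9. interest=⌊3923165·62/10000⌋=24323; principal=135427-24323=111104; balance=3923165-111104=3812061
10. interest=⌊3812061·62/10000⌋=23634; principal=135427-23634=111793; balance=3812061-111793=3700268
11. interest=⌊3700268·62/10000⌋=22941; principal=135427-22941=112486; balance=3700268-112486=3587782
12. interest=⌊3587782·62/10000⌋=22244; principal=135427-22244=113183; balance=3587782-113183=3474599
13. interest=⌊3474599·62/10000⌋=21542; principal=135427-21542=113885; balance=3474599-113885=3360714
14. interest=⌊3360714·62/10000⌋=20836; principal=135427-20836=114591; balance=3360714-114591=3246123
15. interest=⌊3246123·62/10000⌋=20125; principal=135427-20125=115302; balance=3246123-115302=3130821
16. interest=⌊3130821·62/10000⌋=19411; principal=135427-19411=116016; balance=3130821-116016=3014805
17. interest=⌊3014805·62/10000⌋=18691; principal=135427-18691=116736; balance=3014805-116736=2898069
18. interest=⌊2898069·62/10000⌋=17968; principal=135427-17968=117459; balance=2898069-117459=2780610
19. interest=⌊2780610·62/10000⌋=17239; principal=135427-17239=118188; balance=2780610-118188=2662422
20. interest=⌊2662422·62/10000⌋=16507; principal=135427-16507=118920; balance=2662422-118920=2543502
21. interest=⌊2543502·62/10000⌋=15769; principal=135427-15769=119658; balance=2543502-119658=2423844
22. interest=⌊2423844·62/10000⌋=15027; principal=135427-15027=120400; balance=2423844-120400=2303444
23. interest=⌊2303444·62/10000⌋=14281; principal=135427-14281=121146; balance=2303444-121146=2182298
24. interest=⌊2182298·62/10000⌋=13530; principal=135427-13530=121897; balance=2182298-121897=2060401
25. interest=⌊2060401·62/10000⌋=12774; principal=135427-12774=122653; balance=2060401-122653=1937748
26. interest=⌊1937748·62/10000⌋=12014; principal=135427-12014=123413; balance=1937748-123413=1814335
27. interest=⌊1814335·62/10000⌋=11248; principal=135427-11248=124179; balance=1814335-124179=1690156
28. interest=⌊1690156·62/10000⌋=10478; principal=135427-10478=124949; balance=1690156-124949=1565207
29. interest=⌊1565207·62/10000⌋=9704; principal=135427-9704=125723; balance=1565207-125723=1439484
30. interest=⌊1439484·62/10000⌋=8924; principal=135427-8924=126503; balance=1439484-126503=1312981
31. interest=⌊1312981·62/10000⌋=8140; principal=135427-8140=127287; balance=1312981-127287=1185694
32. interest=⌊1185694·62/10000⌋=7351; principal=135427-7351=128076; balance=1185694-128076=1057618
33. interest=⌊1057618·62/10000⌋=6557; principal=135427-6557=128870; balance=1057618-128870=928748
34. interest=⌊928748·62/10000⌋=5758; principal=135427-5758=129669; balance=928748-129669=799079
35. interest=⌊799079·62/10000⌋=4954; principal=135427-4954=130473; balance=799079-130473=668606
36. interest=⌊668606·62/10000⌋=4145; principal=135427-4145=131282; balance=668606-131282=537324
37. interest=⌊537324·62/10000⌋=3331; principal=135427-3331=132096; balance=537324-132096=405228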